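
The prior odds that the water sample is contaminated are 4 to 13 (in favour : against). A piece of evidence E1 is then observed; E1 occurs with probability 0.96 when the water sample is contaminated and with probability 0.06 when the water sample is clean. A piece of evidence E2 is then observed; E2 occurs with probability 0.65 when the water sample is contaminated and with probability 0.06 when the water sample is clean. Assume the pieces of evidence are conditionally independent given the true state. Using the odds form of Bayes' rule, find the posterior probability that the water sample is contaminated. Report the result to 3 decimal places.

Prior odds = 4/13 = 0.30769. In log-odds, ln(0.30769) = -1.1787.
Add log likelihood ratios: ln(16.000) + ln(10.833) = 5.1552.
Posterior log-odds = 3.9766, so posterior odds = exp(3.9766) = 53.333. Converting, P(H|E) = 53.333/54.333 = 0.982.

Posterior probability ≈ 0.982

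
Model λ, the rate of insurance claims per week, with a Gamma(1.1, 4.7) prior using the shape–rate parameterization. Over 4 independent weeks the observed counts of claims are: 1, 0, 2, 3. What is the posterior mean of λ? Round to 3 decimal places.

Total count ∑xᵢ = 6 over n = 4 weeks.
Gamma is conjugate to the Poisson likelihood: posterior is Gamma(shape = 1.1+6 = 7.1, rate = 4.7+4 = 8.7).
E[λ | data] = 7.1/8.7 = 0.816.

Posterior mean ≈ 0.816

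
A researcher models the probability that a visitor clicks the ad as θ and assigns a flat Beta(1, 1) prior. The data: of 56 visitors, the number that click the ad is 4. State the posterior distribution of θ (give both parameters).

Observing 4 successes and 52 failures updates Beta(1, 1) by adding the success and failure counts to the two shape parameters: α = 1+4 = 5, β = 1+52 = 53.

Posterior: Beta(5, 53)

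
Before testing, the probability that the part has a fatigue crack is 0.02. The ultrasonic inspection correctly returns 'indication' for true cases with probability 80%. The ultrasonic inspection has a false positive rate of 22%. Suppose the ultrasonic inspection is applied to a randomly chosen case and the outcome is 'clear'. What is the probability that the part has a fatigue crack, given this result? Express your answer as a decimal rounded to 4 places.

Let H be the event that the part has a fatigue crack. P(H) = 0.02, so P(¬H) = 0.98. With E the 'clear' result, P(E|H) = 0.2 and P(E|¬H) = 0.78.
P(E) = 0.2·0.02 + 0.78·0.98 = 0.0040000 + 0.76440 = 0.76840.
By Bayes' theorem, P(H|E) = 0.0040000 / 0.76840 = 0.0052.

P(H | E) ≈ 0.0052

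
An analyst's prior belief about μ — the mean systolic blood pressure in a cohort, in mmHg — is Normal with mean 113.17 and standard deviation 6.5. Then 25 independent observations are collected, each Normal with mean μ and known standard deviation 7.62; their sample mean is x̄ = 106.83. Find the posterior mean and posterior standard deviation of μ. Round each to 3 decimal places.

Posterior mean ≈ 107.160; posterior SD ≈ 1.484

Prior precision 1/τ₀² = 1/6.5² = 0.0236686; data precision n/σ² = 25/7.62² = 0.430556.
Posterior precision = 0.0236686 + 0.430556 = 0.454225, giving posterior SD = 1/√0.454225 = 1.484.
Posterior mean = (0.0236686·113.17 + 0.430556·106.83) / 0.454225 = 107.160.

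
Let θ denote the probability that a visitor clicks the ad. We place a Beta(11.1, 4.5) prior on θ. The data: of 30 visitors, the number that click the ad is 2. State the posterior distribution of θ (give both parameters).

Posterior: Beta(13.1, 32.5)

Observing 2 successes and 28 failures updates Beta(11.1, 4.5) by adding the success and failure counts to the two shape parameters: α = 11.1+2 = 13.1, β = 4.5+28 = 32.5.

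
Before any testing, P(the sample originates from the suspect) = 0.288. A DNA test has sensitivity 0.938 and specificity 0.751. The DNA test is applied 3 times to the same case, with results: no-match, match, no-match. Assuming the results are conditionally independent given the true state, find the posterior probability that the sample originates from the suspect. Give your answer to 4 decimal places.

Posterior P(H) ≈ 0.0103

Let H be the event that the sample originates from the suspect; start with P(H) = 0.288. P('match'|H) = 0.938, P('match'|¬H) = 0.249.
Update on result 1 ('no-match'): P(H) ← 0.062·0.2880 / (0.062·0.2880 + 0.751·0.7120) = 0.017856/0.55257 = 0.0323.
Update on result 2 ('match'): P(H) ← 0.938·0.0323 / (0.938·0.0323 + 0.249·0.9677) = 0.030311/0.27126 = 0.1117.
Update on result 3 ('no-match'): P(H) ← 0.062·0.1117 / (0.062·0.1117 + 0.751·0.8883) = 0.0069279/0.67401 = 0.0103.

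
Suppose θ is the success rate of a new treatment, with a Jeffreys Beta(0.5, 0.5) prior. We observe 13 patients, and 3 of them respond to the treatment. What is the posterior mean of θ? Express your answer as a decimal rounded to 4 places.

The binomial likelihood is conjugate to the Beta prior: with 3 successes and 10 failures, the posterior is Beta(0.5+3, 0.5+10) = Beta(3.5, 10.5).
E[θ | data] = 3.5/(3.5+10.5) = 0.2500.

Posterior mean ≈ 0.2500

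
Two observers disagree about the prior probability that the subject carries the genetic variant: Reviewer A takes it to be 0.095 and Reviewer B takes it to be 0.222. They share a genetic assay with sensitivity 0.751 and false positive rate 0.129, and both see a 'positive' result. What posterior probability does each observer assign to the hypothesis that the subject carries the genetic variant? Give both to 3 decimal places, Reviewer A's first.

The likelihood ratio for a 'positive' result is 0.751/0.129 = 5.8217.
Reviewer A: prior odds 0.095/0.905 = 0.10497; posterior odds 0.61112; posterior probability 0.379.
Reviewer B: prior odds 0.222/0.778 = 0.28535; posterior odds 1.6612; posterior probability 0.624.

Reviewer A: 0.379; Reviewer B: 0.624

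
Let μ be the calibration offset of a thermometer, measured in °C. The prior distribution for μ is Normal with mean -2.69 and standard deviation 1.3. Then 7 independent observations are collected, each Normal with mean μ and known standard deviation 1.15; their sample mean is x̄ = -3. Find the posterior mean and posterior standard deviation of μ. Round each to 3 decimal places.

Posterior mean ≈ -2.969; posterior SD ≈ 0.412

With known σ, the Normal prior is conjugate. Weight on the data is w = (n/σ²)/(n/σ² + 1/τ₀²) = 5.29301/(5.29301+0.591716) = 0.89945.
Posterior mean = w·x̄ + (1−w)·μ₀ = 0.89945·-3 + 0.10055·-2.69 = -2.969. Posterior variance = 1/(5.29301+0.591716) = 0.169932, so SD = 0.412.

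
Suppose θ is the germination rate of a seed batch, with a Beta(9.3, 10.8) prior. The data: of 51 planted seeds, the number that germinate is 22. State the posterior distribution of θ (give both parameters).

The binomial likelihood is conjugate to the Beta prior: with 22 successes and 29 failures, the posterior is Beta(9.3+22, 10.8+29) = Beta(31.3, 39.8).

Posterior: Beta(31.3, 39.8)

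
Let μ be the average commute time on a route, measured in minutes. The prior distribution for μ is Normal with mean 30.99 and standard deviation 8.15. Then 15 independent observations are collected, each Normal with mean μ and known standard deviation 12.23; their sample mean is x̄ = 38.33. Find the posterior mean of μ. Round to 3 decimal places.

Prior precision 1/τ₀² = 1/8.15² = 0.0150551; data precision n/σ² = 15/12.23² = 0.100286.
Posterior precision = 0.0150551 + 0.100286 = 0.115341.
Posterior mean = (0.0150551·30.99 + 0.100286·38.33) / 0.115341 = 37.372.

Posterior mean ≈ 37.372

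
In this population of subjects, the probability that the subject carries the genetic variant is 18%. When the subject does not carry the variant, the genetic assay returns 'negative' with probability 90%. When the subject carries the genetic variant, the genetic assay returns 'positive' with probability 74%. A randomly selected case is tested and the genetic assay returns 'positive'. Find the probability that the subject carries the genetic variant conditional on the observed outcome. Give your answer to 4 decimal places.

Write H for 'the subject carries the genetic variant'. Prior odds H:¬H = 0.18/0.82 = 0.21951. For the 'positive' outcome, the likelihood ratio is 0.74/0.1 = 7.4000.
Posterior odds = 0.21951 × 7.4000 = 1.6244, so P(H|E) = 1.6244/(1+1.6244) = 0.6190.

P(H | E) ≈ 0.6190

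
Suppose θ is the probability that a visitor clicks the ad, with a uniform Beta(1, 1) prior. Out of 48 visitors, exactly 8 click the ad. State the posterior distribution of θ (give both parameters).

Observing 8 successes and 40 failures updates Beta(1, 1) by adding the success and failure counts to the two shape parameters: α = 1+8 = 9, β = 1+40 = 41.

Posterior: Beta(9, 41)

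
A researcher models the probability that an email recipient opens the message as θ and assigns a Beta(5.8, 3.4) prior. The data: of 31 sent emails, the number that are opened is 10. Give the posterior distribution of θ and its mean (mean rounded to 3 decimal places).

Posterior: Beta(15.8, 24.4); mean ≈ 0.393

Observing 10 successes and 21 failures updates Beta(5.8, 3.4) by adding the success and failure counts to the two shape parameters: α = 5.8+10 = 15.8, β = 3.4+21 = 24.4.
E[θ | data] = 15.8/(15.8+24.4) = 0.393.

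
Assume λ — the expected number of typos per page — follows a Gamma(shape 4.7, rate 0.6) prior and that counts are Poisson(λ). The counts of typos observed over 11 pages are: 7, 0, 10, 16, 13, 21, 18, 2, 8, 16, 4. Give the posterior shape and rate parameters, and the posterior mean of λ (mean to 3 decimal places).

Posterior: Gamma(shape=119.7, rate=11.6); mean ≈ 10.319

The Poisson likelihood adds the total count to the shape and the number of exposure periods to the rate. Here ∑xᵢ = 115 and n = 11, so shape 4.7→119.7 and rate 0.6→11.6.
E[λ | data] = 119.7/11.6 = 10.319.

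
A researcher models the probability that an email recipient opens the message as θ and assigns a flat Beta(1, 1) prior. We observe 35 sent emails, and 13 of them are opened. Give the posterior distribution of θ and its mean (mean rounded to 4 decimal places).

Observing 13 successes and 22 failures updates Beta(1, 1) by adding the success and failure counts to the two shape parameters: α = 1+13 = 14, β = 1+22 = 23.
Posterior mean = α/(α+β) = 14/37 = 0.3784.

Posterior: Beta(14, 23); mean ≈ 0.3784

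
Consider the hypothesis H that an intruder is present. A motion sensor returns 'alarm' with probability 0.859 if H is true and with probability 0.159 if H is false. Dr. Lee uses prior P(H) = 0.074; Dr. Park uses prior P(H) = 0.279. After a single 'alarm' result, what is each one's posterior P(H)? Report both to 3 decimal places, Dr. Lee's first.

The likelihood ratio for an 'alarm' result is 0.859/0.159 = 5.4025.
Dr. Lee: prior odds 0.074/0.926 = 0.079914; posterior odds 0.43173; posterior probability 0.302.
Dr. Park: prior odds 0.279/0.721 = 0.38696; posterior odds 2.0906; posterior probability 0.676.

Dr. Lee: 0.302; Dr. Park: 0.676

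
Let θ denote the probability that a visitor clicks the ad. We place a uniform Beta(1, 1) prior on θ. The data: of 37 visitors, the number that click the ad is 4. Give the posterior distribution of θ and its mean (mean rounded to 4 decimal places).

Observing 4 successes and 33 failures updates Beta(1, 1) by adding the success and failure counts to the two shape parameters: α = 1+4 = 5, β = 1+33 = 34.
E[θ | data] = 5/(5+34) = 0.1282.

Posterior: Beta(5, 34); mean ≈ 0.1282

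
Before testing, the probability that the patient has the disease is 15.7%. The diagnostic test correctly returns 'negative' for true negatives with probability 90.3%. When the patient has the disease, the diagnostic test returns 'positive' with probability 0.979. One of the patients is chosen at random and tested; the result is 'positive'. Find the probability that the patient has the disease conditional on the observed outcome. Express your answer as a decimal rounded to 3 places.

Write H for 'the patient has the disease'. Prior odds H:¬H = 0.157/0.843 = 0.18624. For the 'positive' outcome, the likelihood ratio is 0.979/0.097 = 10.093.
Posterior odds = 0.18624 × 10.093 = 1.8797, so P(H|E) = 1.8797/(1+1.8797) = 0.653.

P(H | E) ≈ 0.653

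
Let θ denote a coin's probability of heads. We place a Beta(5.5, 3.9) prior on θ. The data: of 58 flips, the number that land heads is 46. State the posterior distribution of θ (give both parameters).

The binomial likelihood is conjugate to the Beta prior: with 46 successes and 12 failures, the posterior is Beta(5.5+46, 3.9+12) = Beta(51.5, 15.9).

Posterior: Beta(51.5, 15.9)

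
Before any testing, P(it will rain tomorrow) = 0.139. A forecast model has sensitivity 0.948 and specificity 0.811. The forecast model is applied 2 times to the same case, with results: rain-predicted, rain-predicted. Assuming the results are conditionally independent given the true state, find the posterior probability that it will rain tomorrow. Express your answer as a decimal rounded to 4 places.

Posterior P(H) ≈ 0.8024

With H the event that it will rain tomorrow, the joint likelihood of the observed sequence is P(data|H) = 0.948·0.948 = 0.89870 and P(data|¬H) = 0.189·0.189 = 0.035721.
Bayes: P(H|data) = 0.139·0.89870 / (0.139·0.89870 + 0.861·0.035721) = 0.12492/0.15568 = 0.8024.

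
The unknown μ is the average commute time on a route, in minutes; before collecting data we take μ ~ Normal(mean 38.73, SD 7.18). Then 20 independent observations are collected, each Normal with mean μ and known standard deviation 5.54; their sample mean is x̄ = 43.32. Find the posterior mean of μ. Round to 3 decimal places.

Posterior mean ≈ 43.187

Prior precision 1/τ₀² = 1/7.18² = 0.0193977; data precision n/σ² = 20/5.54² = 0.651644.
Posterior precision = 0.0193977 + 0.651644 = 0.671042.
Posterior mean = (0.0193977·38.73 + 0.651644·43.32) / 0.671042 = 43.187.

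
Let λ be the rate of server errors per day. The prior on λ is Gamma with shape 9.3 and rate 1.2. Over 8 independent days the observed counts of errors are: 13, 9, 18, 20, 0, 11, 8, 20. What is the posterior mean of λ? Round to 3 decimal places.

Posterior mean ≈ 11.772

Total count ∑xᵢ = 99 over n = 8 days.
Gamma is conjugate to the Poisson likelihood: posterior is Gamma(shape = 9.3+99 = 108.3, rate = 1.2+8 = 9.2).
E[λ | data] = 108.3/9.2 = 11.772.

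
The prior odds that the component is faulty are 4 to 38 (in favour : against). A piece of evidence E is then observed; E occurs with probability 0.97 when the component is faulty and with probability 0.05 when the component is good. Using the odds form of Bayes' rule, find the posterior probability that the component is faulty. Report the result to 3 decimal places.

Posterior probability ≈ 0.671

Prior odds = 4/38 = 0.10526.
Likelihood ratio for E = 0.97/0.05 = 19.400.
Posterior odds = prior odds × LR = 2.0421.
Posterior probability = odds/(1+odds) = 2.0421/3.0421 = 0.671.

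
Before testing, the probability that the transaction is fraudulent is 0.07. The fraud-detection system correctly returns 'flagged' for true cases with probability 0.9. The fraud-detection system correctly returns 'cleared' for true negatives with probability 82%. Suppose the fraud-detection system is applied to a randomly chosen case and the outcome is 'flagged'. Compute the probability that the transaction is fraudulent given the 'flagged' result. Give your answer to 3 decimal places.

Write H for 'the transaction is fraudulent'. Prior odds H:¬H = 0.07/0.93 = 0.075269. For the 'flagged' outcome, the likelihood ratio is 0.9/0.18 = 5.0000.
Posterior odds = 0.075269 × 5.0000 = 0.37634, so P(H|E) = 0.37634/(1+0.37634) = 0.273.

P(H | E) ≈ 0.273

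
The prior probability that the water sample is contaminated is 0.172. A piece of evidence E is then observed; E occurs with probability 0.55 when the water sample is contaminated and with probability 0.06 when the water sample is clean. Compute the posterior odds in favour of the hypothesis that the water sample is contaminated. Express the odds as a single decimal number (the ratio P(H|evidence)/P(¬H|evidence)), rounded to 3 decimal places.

Posterior odds ≈ 1.904

Prior odds = 0.172/(1−0.172) = 0.20773.
Likelihood ratio for E = 0.55/0.06 = 9.1667.
Posterior odds = prior odds × LR = 1.9042.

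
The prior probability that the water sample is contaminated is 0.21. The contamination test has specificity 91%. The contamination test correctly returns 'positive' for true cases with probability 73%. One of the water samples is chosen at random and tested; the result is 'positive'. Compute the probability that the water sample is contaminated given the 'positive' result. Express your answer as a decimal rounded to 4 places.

Let H be the event that the water sample is contaminated. P(H) = 0.21, so P(¬H) = 0.79. With E the 'positive' result, P(E|H) = 0.73 and P(E|¬H) = 0.09.
P(E) = 0.73·0.21 + 0.09·0.79 = 0.15330 + 0.071100 = 0.22440.
By Bayes' theorem, P(H|E) = 0.15330 / 0.22440 = 0.6832.

P(H | E) ≈ 0.6832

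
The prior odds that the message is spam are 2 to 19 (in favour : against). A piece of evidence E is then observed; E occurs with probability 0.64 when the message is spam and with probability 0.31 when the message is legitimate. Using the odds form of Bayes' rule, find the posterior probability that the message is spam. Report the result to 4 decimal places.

Prior odds = 2/19 = 0.10526.
Likelihood ratio for E = 0.64/0.31 = 2.0645.
Posterior odds = prior odds × LR = 0.21732.
Posterior probability = odds/(1+odds) = 0.21732/1.2173 = 0.1785.

Posterior probability ≈ 0.1785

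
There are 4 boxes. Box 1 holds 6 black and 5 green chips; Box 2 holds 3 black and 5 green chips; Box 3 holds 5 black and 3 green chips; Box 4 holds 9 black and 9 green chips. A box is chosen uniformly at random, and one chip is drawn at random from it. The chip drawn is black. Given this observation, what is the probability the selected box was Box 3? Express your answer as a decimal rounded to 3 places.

P(black|Box 1) = 0.5455; P(black|Box 2) = 0.375; P(black|Box 3) = 0.625; P(black|Box 4) = 0.5.
Prior × likelihood for each source: 0.25·0.5455=0.1364, 0.25·0.375=0.09375, 0.25·0.625=0.1562, 0.25·0.5=0.1250. Summing gives P(black) = 0.51136.
P(Box 3 | black) = 0.1562 / 0.51136 = 0.306.

Posterior probability ≈ 0.306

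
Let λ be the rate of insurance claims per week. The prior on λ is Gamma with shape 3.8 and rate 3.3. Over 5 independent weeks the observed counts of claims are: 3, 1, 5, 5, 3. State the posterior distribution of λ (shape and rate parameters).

Posterior: Gamma(shape=20.8, rate=8.3)

The Poisson likelihood adds the total count to the shape and the number of exposure periods to the rate. Here ∑xᵢ = 17 and n = 5, so shape 3.8→20.8 and rate 3.3→8.3.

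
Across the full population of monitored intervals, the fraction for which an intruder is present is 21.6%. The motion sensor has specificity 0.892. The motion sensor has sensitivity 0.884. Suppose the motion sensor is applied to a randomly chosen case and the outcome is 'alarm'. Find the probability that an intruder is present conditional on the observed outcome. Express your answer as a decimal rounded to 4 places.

P(H | E) ≈ 0.6928

Write H for 'an intruder is present'. Prior odds H:¬H = 0.216/0.784 = 0.27551. For the 'alarm' outcome, the likelihood ratio is 0.884/0.108 = 8.1852.
Posterior odds = 0.27551 × 8.1852 = 2.2551, so P(H|E) = 2.2551/(1+2.2551) = 0.6928.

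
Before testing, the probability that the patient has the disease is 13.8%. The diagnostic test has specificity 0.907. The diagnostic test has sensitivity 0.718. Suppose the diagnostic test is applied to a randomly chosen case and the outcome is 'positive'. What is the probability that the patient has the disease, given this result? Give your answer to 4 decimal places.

Write H for 'the patient has the disease'. Prior odds H:¬H = 0.138/0.862 = 0.16009. For the 'positive' outcome, the likelihood ratio is 0.718/0.093 = 7.7204.
Posterior odds = 0.16009 × 7.7204 = 1.2360, so P(H|E) = 1.2360/(1+1.2360) = 0.5528.

P(H | E) ≈ 0.5528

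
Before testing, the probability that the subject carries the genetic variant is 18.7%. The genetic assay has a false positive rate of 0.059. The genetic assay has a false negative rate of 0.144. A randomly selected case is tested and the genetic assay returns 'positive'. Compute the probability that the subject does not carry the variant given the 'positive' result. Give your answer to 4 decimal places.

Write H for 'the subject carries the genetic variant'. Prior odds H:¬H = 0.187/0.813 = 0.23001. For the 'positive' outcome, the likelihood ratio is 0.856/0.059 = 14.508.
Posterior odds = 0.23001 × 14.508 = 3.3371, so P(H|E) = 3.3371/(1+3.3371) = 0.7694. Then P(¬H|E) = 1 − 0.7694 = 0.2306.

P(¬H | E) ≈ 0.2306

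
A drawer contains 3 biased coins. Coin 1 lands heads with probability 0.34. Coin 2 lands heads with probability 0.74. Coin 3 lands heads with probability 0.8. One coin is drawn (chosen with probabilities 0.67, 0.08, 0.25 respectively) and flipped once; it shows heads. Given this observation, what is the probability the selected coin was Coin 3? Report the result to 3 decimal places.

Posterior probability ≈ 0.411

Tabulate prior·likelihood by source: [1] prior 0.67, lik 0.34, product 0.2278; [2] prior 0.08, lik 0.74, product 0.05920; [3] prior 0.25, lik 0.8, product 0.2000.
Normalizing constant = 0.48700; the posterior for Coin 3 is its product over the sum, 0.2000/0.48700 = 0.411.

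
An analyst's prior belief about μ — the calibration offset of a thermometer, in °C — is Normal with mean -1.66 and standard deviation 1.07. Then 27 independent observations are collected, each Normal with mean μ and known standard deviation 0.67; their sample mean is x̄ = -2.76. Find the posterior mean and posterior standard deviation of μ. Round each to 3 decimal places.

Posterior mean ≈ -2.744; posterior SD ≈ 0.128

Prior precision 1/τ₀² = 1/1.07² = 0.873439; data precision n/σ² = 27/0.67² = 60.1470.
Posterior precision = 0.873439 + 60.1470 = 61.0205, giving posterior SD = 1/√61.0205 = 0.128.
Posterior mean = (0.873439·-1.66 + 60.1470·-2.76) / 61.0205 = -2.744.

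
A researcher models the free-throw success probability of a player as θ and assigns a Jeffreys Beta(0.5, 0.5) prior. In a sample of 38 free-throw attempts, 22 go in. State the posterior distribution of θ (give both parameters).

The binomial likelihood is conjugate to the Beta prior: with 22 successes and 16 failures, the posterior is Beta(0.5+22, 0.5+16) = Beta(22.5, 16.5).

Posterior: Beta(22.5, 16.5)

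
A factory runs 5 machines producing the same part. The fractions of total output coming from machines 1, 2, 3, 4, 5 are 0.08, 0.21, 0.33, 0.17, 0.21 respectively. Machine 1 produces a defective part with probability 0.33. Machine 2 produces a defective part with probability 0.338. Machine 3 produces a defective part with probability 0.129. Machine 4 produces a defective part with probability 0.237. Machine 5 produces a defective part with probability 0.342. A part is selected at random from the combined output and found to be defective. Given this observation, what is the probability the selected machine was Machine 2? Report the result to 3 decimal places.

Posterior probability ≈ 0.282

Tabulate prior·likelihood by source: [1] prior 0.08, lik 0.33, product 0.02640; [2] prior 0.21, lik 0.338, product 0.07098; [3] prior 0.33, lik 0.129, product 0.04257; [4] prior 0.17, lik 0.237, product 0.04029; [5] prior 0.21, lik 0.342, product 0.07182.
Normalizing constant = 0.25206; the posterior for Machine 2 is its product over the sum, 0.07098/0.25206 = 0.282.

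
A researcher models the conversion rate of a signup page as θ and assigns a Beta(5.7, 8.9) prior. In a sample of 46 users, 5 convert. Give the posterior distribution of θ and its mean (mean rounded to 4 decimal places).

The binomial likelihood is conjugate to the Beta prior: with 5 successes and 41 failures, the posterior is Beta(5.7+5, 8.9+41) = Beta(10.7, 49.9).
Posterior mean = α/(α+β) = 10.7/60.6 = 0.1766.

Posterior: Beta(10.7, 49.9); mean ≈ 0.1766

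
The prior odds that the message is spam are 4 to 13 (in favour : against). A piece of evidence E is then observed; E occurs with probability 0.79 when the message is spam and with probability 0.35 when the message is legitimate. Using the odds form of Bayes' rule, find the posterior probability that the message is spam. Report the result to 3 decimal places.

Posterior probability ≈ 0.410

Prior odds = 4/13 = 0.30769.
Likelihood ratio for E = 0.79/0.35 = 2.2571.
Posterior odds = prior odds × LR = 0.69451.
Posterior probability = odds/(1+odds) = 0.69451/1.6945 = 0.410.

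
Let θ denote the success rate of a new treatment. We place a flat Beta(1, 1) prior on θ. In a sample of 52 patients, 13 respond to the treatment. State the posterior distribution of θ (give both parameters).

Posterior: Beta(14, 40)

The binomial likelihood is conjugate to the Beta prior: with 13 successes and 39 failures, the posterior is Beta(1+13, 1+39) = Beta(14, 40).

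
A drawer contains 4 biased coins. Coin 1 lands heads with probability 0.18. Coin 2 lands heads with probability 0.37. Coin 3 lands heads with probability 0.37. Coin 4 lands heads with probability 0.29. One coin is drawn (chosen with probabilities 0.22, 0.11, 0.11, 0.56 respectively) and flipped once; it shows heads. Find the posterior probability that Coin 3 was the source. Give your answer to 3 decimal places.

Posterior probability ≈ 0.144

Tabulate prior·likelihood by source: [1] prior 0.22, lik 0.18, product 0.03960; [2] prior 0.11, lik 0.37, product 0.04070; [3] prior 0.11, lik 0.37, product 0.04070; [4] prior 0.56, lik 0.29, product 0.1624.
Normalizing constant = 0.28340; the posterior for Coin 3 is its product over the sum, 0.04070/0.28340 = 0.144.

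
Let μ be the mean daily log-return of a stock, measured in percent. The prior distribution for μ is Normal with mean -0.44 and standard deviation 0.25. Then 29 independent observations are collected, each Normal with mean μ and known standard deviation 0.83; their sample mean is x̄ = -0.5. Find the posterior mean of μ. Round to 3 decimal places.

Prior precision 1/τ₀² = 1/0.25² = 16.0000; data precision n/σ² = 29/0.83² = 42.0961.
Posterior precision = 16.0000 + 42.0961 = 58.0961.
Posterior mean = (16.0000·-0.44 + 42.0961·-0.5) / 58.0961 = -0.483.

Posterior mean ≈ -0.483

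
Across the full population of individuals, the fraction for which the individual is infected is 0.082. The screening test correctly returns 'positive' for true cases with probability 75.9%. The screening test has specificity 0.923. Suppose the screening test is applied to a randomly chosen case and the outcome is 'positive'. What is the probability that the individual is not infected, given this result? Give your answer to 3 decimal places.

P(¬H | E) ≈ 0.532

Let H be the event that the individual is infected. P(H) = 0.082, so P(¬H) = 0.918. With E the 'positive' result, P(E|H) = 0.759 and P(E|¬H) = 0.077.
P(E) = 0.759·0.082 + 0.077·0.918 = 0.062238 + 0.070686 = 0.13292.
By Bayes' theorem, P(H|E) = 0.062238 / 0.13292 = 0.468. Hence P(¬H|E) = 1 − 0.468 = 0.532.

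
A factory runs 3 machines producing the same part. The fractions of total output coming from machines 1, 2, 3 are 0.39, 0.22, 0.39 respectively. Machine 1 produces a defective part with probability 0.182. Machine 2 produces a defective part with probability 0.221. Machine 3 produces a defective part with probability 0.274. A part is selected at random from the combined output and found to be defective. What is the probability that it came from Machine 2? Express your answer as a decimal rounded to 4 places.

P(defective|M1) = 0.182; P(defective|M2) = 0.221; P(defective|M3) = 0.274.
Prior × likelihood for each source: 0.39·0.182=0.07098, 0.22·0.221=0.04862, 0.39·0.274=0.1069. Summing gives P(defective) = 0.22646.
P(Machine 2 | defective) = 0.04862 / 0.22646 = 0.2147.

Posterior probability ≈ 0.2147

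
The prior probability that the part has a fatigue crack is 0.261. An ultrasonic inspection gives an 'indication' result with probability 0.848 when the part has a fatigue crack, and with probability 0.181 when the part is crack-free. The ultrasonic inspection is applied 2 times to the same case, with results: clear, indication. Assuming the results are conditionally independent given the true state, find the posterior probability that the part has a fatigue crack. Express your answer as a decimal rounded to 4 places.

Posterior P(H) ≈ 0.2349

With H the event that the part has a fatigue crack, the joint likelihood of the observed sequence is P(data|H) = 0.152·0.848 = 0.12890 and P(data|¬H) = 0.819·0.181 = 0.14824.
Bayes: P(H|data) = 0.261·0.12890 / (0.261·0.12890 + 0.739·0.14824) = 0.033642/0.14319 = 0.2349.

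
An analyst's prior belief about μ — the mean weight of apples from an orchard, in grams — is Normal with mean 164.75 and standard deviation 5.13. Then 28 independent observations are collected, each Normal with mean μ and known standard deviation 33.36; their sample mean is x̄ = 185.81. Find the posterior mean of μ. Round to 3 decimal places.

With known σ, the Normal prior is conjugate. Weight on the data is w = (n/σ²)/(n/σ² + 1/τ₀²) = 0.0251597/(0.0251597+0.0379984) = 0.39836.
Posterior mean = w·x̄ + (1−w)·μ₀ = 0.39836·185.81 + 0.60164·164.75 = 173.139.

Posterior mean ≈ 173.139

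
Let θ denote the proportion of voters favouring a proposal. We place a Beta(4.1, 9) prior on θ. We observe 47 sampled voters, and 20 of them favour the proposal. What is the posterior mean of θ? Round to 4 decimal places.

The binomial likelihood is conjugate to the Beta prior: with 20 successes and 27 failures, the posterior is Beta(4.1+20, 9+27) = Beta(24.1, 36).
Posterior mean = α/(α+β) = 24.1/60.1 = 0.4010.

Posterior mean ≈ 0.4010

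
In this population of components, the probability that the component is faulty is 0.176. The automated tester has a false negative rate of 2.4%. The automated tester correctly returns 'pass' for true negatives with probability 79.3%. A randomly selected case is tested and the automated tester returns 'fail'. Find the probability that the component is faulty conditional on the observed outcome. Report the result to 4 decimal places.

P(H | E) ≈ 0.5018

Let H be the event that the component is faulty. P(H) = 0.176, so P(¬H) = 0.824. With E the 'fail' result, P(E|H) = 0.976 and P(E|¬H) = 0.207.
P(E) = 0.976·0.176 + 0.207·0.824 = 0.17178 + 0.17057 = 0.34234.
By Bayes' theorem, P(H|E) = 0.17178 / 0.34234 = 0.5018.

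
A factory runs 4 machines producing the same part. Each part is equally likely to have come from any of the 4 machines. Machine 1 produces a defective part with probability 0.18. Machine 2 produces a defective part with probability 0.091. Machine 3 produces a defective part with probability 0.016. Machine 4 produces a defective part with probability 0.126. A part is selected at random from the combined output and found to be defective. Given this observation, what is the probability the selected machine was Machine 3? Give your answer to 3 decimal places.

Tabulate prior·likelihood by source: [1] prior 0.25, lik 0.18, product 0.04500; [2] prior 0.25, lik 0.091, product 0.02275; [3] prior 0.25, lik 0.016, product 0.004000; [4] prior 0.25, lik 0.126, product 0.03150.
Normalizing constant = 0.10325; the posterior for Machine 3 is its product over the sum, 0.004000/0.10325 = 0.039.

Posterior probability ≈ 0.039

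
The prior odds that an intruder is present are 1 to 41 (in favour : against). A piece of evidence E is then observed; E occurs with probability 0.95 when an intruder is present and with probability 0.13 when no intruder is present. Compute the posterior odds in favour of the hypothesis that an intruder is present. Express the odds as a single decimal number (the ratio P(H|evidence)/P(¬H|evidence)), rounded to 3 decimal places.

Posterior odds ≈ 0.178

Prior odds = 1/41 = 0.024390.
Likelihood ratio for E = 0.95/0.13 = 7.3077.
Posterior odds = prior odds × LR = 0.17824.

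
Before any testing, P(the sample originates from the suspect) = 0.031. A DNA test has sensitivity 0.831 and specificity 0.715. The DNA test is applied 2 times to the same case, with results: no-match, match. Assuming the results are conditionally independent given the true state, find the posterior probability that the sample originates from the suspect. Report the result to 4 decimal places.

Posterior P(H) ≈ 0.0216

Let H be the event that the sample originates from the suspect; start with P(H) = 0.031. P('match'|H) = 0.831, P('match'|¬H) = 0.285.
Update on result 1 ('no-match'): P(H) ← 0.169·0.0310 / (0.169·0.0310 + 0.715·0.9690) = 0.0052390/0.69807 = 0.0075.
Update on result 2 ('match'): P(H) ← 0.831·0.0075 / (0.831·0.0075 + 0.285·0.9925) = 0.0062366/0.28910 = 0.0216.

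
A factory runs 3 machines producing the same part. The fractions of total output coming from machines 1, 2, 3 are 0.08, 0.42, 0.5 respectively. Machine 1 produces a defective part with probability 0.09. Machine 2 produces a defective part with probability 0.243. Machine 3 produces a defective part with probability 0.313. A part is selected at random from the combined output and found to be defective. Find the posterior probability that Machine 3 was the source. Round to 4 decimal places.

Posterior probability ≈ 0.5889

P(defective|M1) = 0.09; P(defective|M2) = 0.243; P(defective|M3) = 0.313.
Prior × likelihood for each source: 0.08·0.09=0.007200, 0.42·0.243=0.1021, 0.5·0.313=0.1565. Summing gives P(defective) = 0.26576.
P(Machine 3 | defective) = 0.1565 / 0.26576 = 0.5889.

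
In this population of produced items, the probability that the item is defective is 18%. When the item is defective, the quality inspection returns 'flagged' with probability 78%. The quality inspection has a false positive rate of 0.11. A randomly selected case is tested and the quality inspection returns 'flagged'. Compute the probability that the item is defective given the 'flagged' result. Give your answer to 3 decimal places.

P(H | E) ≈ 0.609

Let H be the event that the item is defective. P(H) = 0.18, so P(¬H) = 0.82. With E the 'flagged' result, P(E|H) = 0.78 and P(E|¬H) = 0.11.
P(E) = 0.78·0.18 + 0.11·0.82 = 0.14040 + 0.090200 = 0.23060.
By Bayes' theorem, P(H|E) = 0.14040 / 0.23060 = 0.609.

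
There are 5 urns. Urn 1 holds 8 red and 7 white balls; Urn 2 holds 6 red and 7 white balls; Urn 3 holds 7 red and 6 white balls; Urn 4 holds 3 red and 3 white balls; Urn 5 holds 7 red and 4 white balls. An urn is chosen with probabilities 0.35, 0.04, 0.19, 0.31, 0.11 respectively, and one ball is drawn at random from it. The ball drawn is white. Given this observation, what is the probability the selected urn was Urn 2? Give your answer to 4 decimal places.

Tabulate prior·likelihood by source: [1] prior 0.35, lik 0.4667, product 0.1633; [2] prior 0.04, lik 0.5385, product 0.02154; [3] prior 0.19, lik 0.4615, product 0.08769; [4] prior 0.31, lik 0.5, product 0.1550; [5] prior 0.11, lik 0.3636, product 0.04000.
Normalizing constant = 0.46756; the posterior for Urn 2 is its product over the sum, 0.02154/0.46756 = 0.0461.

Posterior probability ≈ 0.0461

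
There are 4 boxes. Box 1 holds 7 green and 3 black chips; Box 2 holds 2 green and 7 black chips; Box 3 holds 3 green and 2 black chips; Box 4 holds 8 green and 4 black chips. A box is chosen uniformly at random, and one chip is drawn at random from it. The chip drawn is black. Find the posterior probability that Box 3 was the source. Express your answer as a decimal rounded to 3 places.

Posterior probability ≈ 0.221

P(black|Box 1) = 0.3; P(black|Box 2) = 0.7778; P(black|Box 3) = 0.4; P(black|Box 4) = 0.3333.
Prior × likelihood for each source: 0.25·0.3=0.07500, 0.25·0.7778=0.1944, 0.25·0.4=0.1000, 0.25·0.3333=0.08333. Summing gives P(black) = 0.45278.
P(Box 3 | black) = 0.1000 / 0.45278 = 0.221.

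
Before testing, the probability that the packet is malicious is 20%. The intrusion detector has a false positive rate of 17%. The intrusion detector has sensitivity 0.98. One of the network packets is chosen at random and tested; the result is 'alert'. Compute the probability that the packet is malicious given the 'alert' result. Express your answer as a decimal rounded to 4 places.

P(H | E) ≈ 0.5904

Write H for 'the packet is malicious'. Prior odds H:¬H = 0.2/0.8 = 0.25000. For the 'alert' outcome, the likelihood ratio is 0.98/0.17 = 5.7647.
Posterior odds = 0.25000 × 5.7647 = 1.4412, so P(H|E) = 1.4412/(1+1.4412) = 0.5904.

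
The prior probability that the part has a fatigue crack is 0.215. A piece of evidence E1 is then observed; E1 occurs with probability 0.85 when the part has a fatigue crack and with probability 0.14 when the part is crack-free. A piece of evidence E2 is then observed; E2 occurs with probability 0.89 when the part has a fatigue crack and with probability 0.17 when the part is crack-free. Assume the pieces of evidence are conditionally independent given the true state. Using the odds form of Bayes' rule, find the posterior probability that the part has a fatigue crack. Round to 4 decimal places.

Prior odds = 0.215/(1−0.215) = 0.27389.
Likelihood ratio for E1 = 0.85/0.14 = 6.0714.
Likelihood ratio for E2 = 0.89/0.17 = 5.2353.
Posterior odds = prior odds × LR₁ × LR₂ = 8.7056.
Posterior probability = odds/(1+odds) = 8.7056/9.7056 = 0.8970.

Posterior probability ≈ 0.8970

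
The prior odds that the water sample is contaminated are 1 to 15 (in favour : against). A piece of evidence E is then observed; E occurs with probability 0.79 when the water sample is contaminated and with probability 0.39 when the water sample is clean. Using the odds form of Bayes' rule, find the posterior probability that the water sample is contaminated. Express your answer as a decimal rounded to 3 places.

Prior odds = 1/15 = 0.066667.
Likelihood ratio for E = 0.79/0.39 = 2.0256.
Posterior odds = prior odds × LR = 0.13504.
Posterior probability = odds/(1+odds) = 0.13504/1.1350 = 0.119.

Posterior probability ≈ 0.119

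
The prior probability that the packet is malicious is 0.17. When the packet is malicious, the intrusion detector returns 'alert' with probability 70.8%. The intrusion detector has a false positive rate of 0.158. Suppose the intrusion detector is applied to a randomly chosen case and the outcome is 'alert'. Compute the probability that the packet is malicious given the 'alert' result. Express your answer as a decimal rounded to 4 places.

P(H | E) ≈ 0.4786

Write H for 'the packet is malicious'. Prior odds H:¬H = 0.17/0.83 = 0.20482. For the 'alert' outcome, the likelihood ratio is 0.708/0.158 = 4.4810.
Posterior odds = 0.20482 × 4.4810 = 0.91780, so P(H|E) = 0.91780/(1+0.91780) = 0.4786.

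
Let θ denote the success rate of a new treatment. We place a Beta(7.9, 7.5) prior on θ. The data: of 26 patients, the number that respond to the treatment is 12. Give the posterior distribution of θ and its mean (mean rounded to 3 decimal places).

Posterior: Beta(19.9, 21.5); mean ≈ 0.481

Observing 12 successes and 14 failures updates Beta(7.9, 7.5) by adding the success and failure counts to the two shape parameters: α = 7.9+12 = 19.9, β = 7.5+14 = 21.5.
E[θ | data] = 19.9/(19.9+21.5) = 0.481.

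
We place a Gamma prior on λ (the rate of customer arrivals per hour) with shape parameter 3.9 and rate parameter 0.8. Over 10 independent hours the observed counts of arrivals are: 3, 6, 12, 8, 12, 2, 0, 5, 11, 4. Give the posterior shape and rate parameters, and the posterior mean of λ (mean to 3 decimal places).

Posterior: Gamma(shape=66.9, rate=10.8); mean ≈ 6.194

The Poisson likelihood adds the total count to the shape and the number of exposure periods to the rate. Here ∑xᵢ = 63 and n = 10, so shape 3.9→66.9 and rate 0.8→10.8.
Posterior mean = shape/rate = 66.9/10.8 = 6.194.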